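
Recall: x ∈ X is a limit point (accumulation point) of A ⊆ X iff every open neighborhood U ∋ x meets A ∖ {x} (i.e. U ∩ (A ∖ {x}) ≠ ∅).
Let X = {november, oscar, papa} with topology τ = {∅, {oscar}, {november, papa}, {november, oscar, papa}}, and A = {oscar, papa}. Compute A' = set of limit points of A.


A' = {november}

For each x ∈ X, list the open sets U ∈ τ with x ∈ U, then check whether U ∩ (A ∖ {x}) ≠ ∅ for every such U.
  x = november: opens ∋ x are {november, papa}, {november, oscar, papa}; each meets A ∖ {november}, so x IS a limit point.
  x = oscar: open {oscar} ∋ x has {oscar} ∩ (A ∖ {oscar}) = ∅, so x is NOT a limit point.
  x = papa: open {november, papa} ∋ x has {november, papa} ∩ (A ∖ {papa}) = ∅, so x is NOT a limit point.
Collecting: A' = {november}.


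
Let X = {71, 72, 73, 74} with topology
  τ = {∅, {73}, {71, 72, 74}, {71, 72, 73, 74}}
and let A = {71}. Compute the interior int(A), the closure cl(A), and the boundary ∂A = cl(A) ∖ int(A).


int(A) = ∅, cl(A) = {71, 72, 74}, ∂A = {71, 72, 74}.

Closed sets in (X, τ) are complements of opens:
  closed(X, τ) = {∅, {73}, {71, 72, 74}, {71, 72, 73, 74}}.
int(A) = ⋃ {U ∈ τ : U ⊆ A}. Opens contained in A: ∅.
Taking the union of these: int(A) = ∅.
cl(A) = ⋂ {C closed : A ⊆ C}. Closed sets containing A: {71, 72, 74}, {71, 72, 73, 74}.
Intersecting these: cl(A) = {71, 72, 74}.
∂A = cl(A) ∖ int(A) = {71, 72, 74} ∖ ∅ = {71, 72, 74}.


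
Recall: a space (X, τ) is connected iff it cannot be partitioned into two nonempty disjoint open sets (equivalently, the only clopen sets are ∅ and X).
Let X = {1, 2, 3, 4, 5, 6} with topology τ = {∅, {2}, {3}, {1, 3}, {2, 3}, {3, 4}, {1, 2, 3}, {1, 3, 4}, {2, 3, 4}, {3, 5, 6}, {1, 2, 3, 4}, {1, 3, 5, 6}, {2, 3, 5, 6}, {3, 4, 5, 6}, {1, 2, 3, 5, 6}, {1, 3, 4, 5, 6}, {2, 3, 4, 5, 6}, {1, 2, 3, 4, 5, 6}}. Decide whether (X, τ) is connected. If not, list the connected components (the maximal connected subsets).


(X, τ) is disconnected; components = [{2}, {1, 3, 4, 5, 6}].

Find clopen sets (U ∈ τ with X ∖ U ∈ τ):
  U = ∅, X ∖ U = {1, 2, 3, 4, 5, 6} — both open, so U is clopen.
  U = {2}, X ∖ U = {1, 3, 4, 5, 6} — both open, so U is clopen.
  U = {1, 3, 4, 5, 6}, X ∖ U = {2} — both open, so U is clopen.
  U = {1, 2, 3, 4, 5, 6}, X ∖ U = ∅ — both open, so U is clopen.
Nontrivial clopen(s) exist: e.g. {2}. So (X, τ) is disconnected.
Compute connected components by grouping points that agree on all clopens:
  component: {2}
  component: {1, 3, 4, 5, 6}


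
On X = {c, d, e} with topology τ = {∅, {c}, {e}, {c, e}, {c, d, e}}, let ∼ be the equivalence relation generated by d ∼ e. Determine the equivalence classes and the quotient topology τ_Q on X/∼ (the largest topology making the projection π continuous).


X/∼ = {[c], [d=e]}; |τ_Q| = 3.

Equivalence classes: [c], [d=e].
Quotient map π: X → X/∼ sends c ↦ [c], d ↦ [d=e], e ↦ [d=e].
For each subset V ⊆ X/∼, compute π^{-1}(V) ⊆ X and check whether π^{-1}(V) ∈ τ. V is open in τ_Q iff π^{-1}(V) ∈ τ.
  V = {}: π^{-1}(V) = ∅ ∈ τ ✓.
  V = {[c]}: π^{-1}(V) = {c} ∈ τ ✓.
  V = {[d=e]}: π^{-1}(V) = {d, e} ∉ τ ✗.
  V = {[c], [d=e]}: π^{-1}(V) = {c, d, e} ∈ τ ✓.
Open sets in the quotient: τ_Q = {{}, {[c]}, {[c], [d=e]}} (3 elements).


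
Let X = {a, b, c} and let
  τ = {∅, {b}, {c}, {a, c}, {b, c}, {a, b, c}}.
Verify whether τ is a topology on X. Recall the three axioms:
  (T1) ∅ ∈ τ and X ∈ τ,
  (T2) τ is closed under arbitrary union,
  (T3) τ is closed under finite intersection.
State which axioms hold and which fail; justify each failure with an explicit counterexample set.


τ IS a topology on X.

Axiom (T1): ∅ ∈ τ? Yes; X ∈ τ? Yes.
Axiom (T2/T3): check pairwise unions and intersections of members of τ.
All pairwise intersections and unions checked — each lies in τ. Therefore τ satisfies (T1), (T2), (T3): it IS a topology on X.


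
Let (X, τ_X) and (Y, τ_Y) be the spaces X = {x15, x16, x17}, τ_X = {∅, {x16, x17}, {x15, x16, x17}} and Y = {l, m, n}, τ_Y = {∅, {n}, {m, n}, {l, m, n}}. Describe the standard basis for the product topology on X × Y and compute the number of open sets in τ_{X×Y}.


Basis B = {∅ × ∅, {x16, x17} × {n}, {x15, x16, x17} × {n}, {x16, x17} × {m, n}, {x15, x16, x17} × {m, n}, {x16, x17} × {l, m, n}, {x15, x16, x17} × {l, m, n}}; |τ_{X×Y}| = 10.

Enumerate products U × V with U ∈ τ_X, V ∈ τ_Y (deduplicated):
  ∅ × ∅ = {} (∅)
  {x16, x17} × {n} = {(x16,n), (x17,n)}
  {x15, x16, x17} × {n} = {(x15,n), (x16,n), (x17,n)}
  {x16, x17} × {m, n} = {(x16,m), (x16,n), (x17,m), (x17,n)}
  {x15, x16, x17} × {m, n} = {(x15,m), (x15,n), (x16,m), (x16,n), (x17,m), (x17,n)}
  {x16, x17} × {l, m, n} = {(x16,l), (x16,m), (x16,n), (x17,l), (x17,m), (x17,n)}
  {x15, x16, x17} × {l, m, n} = {(x15,l), (x15,m), (x15,n), (x16,l), (x16,m), (x16,n), (x17,l), (x17,m), (x17,n)}
These 7 distinct sets form the basis B.
Close under arbitrary unions to get τ_{X×Y}; counting gives |τ_{X×Y}| = 10.


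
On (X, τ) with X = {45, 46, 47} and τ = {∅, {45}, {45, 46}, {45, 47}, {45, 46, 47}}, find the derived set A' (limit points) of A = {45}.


A' = {46, 47}

For each x ∈ X, list the open sets U ∈ τ with x ∈ U, then check whether U ∩ (A ∖ {x}) ≠ ∅ for every such U.
  x = 45: open {45} ∋ x has {45} ∩ (A ∖ {45}) = ∅, so x is NOT a limit point.
  x = 46: opens ∋ x are {45, 46}, {45, 46, 47}; each meets A ∖ {46}, so x IS a limit point.
  x = 47: opens ∋ x are {45, 47}, {45, 46, 47}; each meets A ∖ {47}, so x IS a limit point.
Collecting: A' = {46, 47}.


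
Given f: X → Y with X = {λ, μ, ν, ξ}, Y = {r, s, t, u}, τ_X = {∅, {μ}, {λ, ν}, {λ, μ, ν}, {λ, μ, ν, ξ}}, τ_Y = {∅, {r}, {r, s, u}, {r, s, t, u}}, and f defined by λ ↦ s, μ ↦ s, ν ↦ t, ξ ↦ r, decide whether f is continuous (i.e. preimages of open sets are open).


f is NOT continuous.

Compute f^{-1}(U) for each U ∈ τ_Y:
  U = ∅: f^{-1}(U) = ∅ ∈ τ_X ✓.
  U = {r}: f^{-1}(U) = {ξ} ∉ τ_X ✗.
  U = {r, s, u}: f^{-1}(U) = {λ, μ, ξ} ∉ τ_X ✗.
  U = {r, s, t, u}: f^{-1}(U) = {λ, μ, ν, ξ} ∈ τ_X ✓.
Found U = {r} with f^{-1}(U) = {ξ} not in τ_X. Therefore f is NOT continuous.


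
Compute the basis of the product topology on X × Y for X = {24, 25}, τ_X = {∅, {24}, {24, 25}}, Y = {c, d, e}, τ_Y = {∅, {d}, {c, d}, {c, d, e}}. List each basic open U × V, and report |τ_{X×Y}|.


Basis B = {∅ × ∅, {24} × {d}, {24} × {c, d}, {24, 25} × {d}, {24} × {c, d, e}, {24, 25} × {c, d}, {24, 25} × {c, d, e}}; |τ_{X×Y}| = 10.

Enumerate products U × V with U ∈ τ_X, V ∈ τ_Y (deduplicated):
  ∅ × ∅ = {} (∅)
  {24} × {d} = {(24,d)}
  {24} × {c, d} = {(24,c), (24,d)}
  {24, 25} × {d} = {(24,d), (25,d)}
  {24} × {c, d, e} = {(24,c), (24,d), (24,e)}
  {24, 25} × {c, d} = {(24,c), (24,d), (25,c), (25,d)}
  {24, 25} × {c, d, e} = {(24,c), (24,d), (24,e), (25,c), (25,d), (25,e)}
These 7 distinct sets form the basis B.
Close under arbitrary unions to get τ_{X×Y}; counting gives |τ_{X×Y}| = 10.


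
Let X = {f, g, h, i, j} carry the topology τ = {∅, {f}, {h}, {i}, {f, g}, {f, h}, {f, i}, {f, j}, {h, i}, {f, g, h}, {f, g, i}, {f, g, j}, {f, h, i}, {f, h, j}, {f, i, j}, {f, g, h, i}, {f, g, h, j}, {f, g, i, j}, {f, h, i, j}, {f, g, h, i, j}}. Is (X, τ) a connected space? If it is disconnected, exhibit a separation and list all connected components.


(X, τ) is disconnected; components = [{h}, {i}, {f, g, j}].

Find clopen sets (U ∈ τ with X ∖ U ∈ τ):
  U = ∅, X ∖ U = {f, g, h, i, j} — both open, so U is clopen.
  U = {h}, X ∖ U = {f, g, i, j} — both open, so U is clopen.
  U = {i}, X ∖ U = {f, g, h, j} — both open, so U is clopen.
  U = {h, i}, X ∖ U = {f, g, j} — both open, so U is clopen.
  U = {f, g, j}, X ∖ U = {h, i} — both open, so U is clopen.
  U = {f, g, h, j}, X ∖ U = {i} — both open, so U is clopen.
  U = {f, g, i, j}, X ∖ U = {h} — both open, so U is clopen.
  U = {f, g, h, i, j}, X ∖ U = ∅ — both open, so U is clopen.
Nontrivial clopen(s) exist: e.g. {h}. So (X, τ) is disconnected.
Compute connected components by grouping points that agree on all clopens:
  component: {h}
  component: {i}
  component: {f, g, j}


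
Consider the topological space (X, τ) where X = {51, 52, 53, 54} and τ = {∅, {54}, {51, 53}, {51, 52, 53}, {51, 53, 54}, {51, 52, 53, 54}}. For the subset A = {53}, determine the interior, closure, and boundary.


int(A) = ∅, cl(A) = {51, 52, 53}, ∂A = {51, 52, 53}.

Closed sets in (X, τ) are complements of opens:
  closed(X, τ) = {∅, {52}, {54}, {52, 54}, {51, 52, 53}, {51, 52, 53, 54}}.
int(A) = ⋃ {U ∈ τ : U ⊆ A}. Opens contained in A: ∅.
Taking the union of these: int(A) = ∅.
cl(A) = ⋂ {C closed : A ⊆ C}. Closed sets containing A: {51, 52, 53}, {51, 52, 53, 54}.
Intersecting these: cl(A) = {51, 52, 53}.
∂A = cl(A) ∖ int(A) = {51, 52, 53} ∖ ∅ = {51, 52, 53}.


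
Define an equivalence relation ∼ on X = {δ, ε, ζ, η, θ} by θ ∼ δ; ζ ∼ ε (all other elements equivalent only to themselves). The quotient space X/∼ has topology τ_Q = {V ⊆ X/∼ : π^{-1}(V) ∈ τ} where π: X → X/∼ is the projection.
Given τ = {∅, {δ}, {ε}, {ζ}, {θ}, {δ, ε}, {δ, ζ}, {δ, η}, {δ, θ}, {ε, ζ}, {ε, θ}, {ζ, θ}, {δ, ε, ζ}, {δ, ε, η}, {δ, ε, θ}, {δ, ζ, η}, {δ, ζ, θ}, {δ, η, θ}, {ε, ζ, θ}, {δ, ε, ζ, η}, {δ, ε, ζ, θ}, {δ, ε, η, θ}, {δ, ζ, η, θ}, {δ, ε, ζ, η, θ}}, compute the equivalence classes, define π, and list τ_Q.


X/∼ = {[δ=θ], [ε=ζ], [η]}; |τ_Q| = 6.

Equivalence classes: [δ=θ], [ε=ζ], [η].
Quotient map π: X → X/∼ sends δ ↦ [δ=θ], ε ↦ [ε=ζ], ζ ↦ [ε=ζ], η ↦ [η], θ ↦ [δ=θ].
For each subset V ⊆ X/∼, compute π^{-1}(V) ⊆ X and check whether π^{-1}(V) ∈ τ. V is open in τ_Q iff π^{-1}(V) ∈ τ.
  V = {}: π^{-1}(V) = ∅ ∈ τ ✓.
  V = {[δ=θ]}: π^{-1}(V) = {δ, θ} ∈ τ ✓.
  V = {[ε=ζ]}: π^{-1}(V) = {ε, ζ} ∈ τ ✓.
  V = {[δ=θ], [ε=ζ]}: π^{-1}(V) = {δ, ε, ζ, θ} ∈ τ ✓.
  V = {[η]}: π^{-1}(V) = {η} ∉ τ ✗.
  V = {[δ=θ], [η]}: π^{-1}(V) = {δ, η, θ} ∈ τ ✓.
  V = {[ε=ζ], [η]}: π^{-1}(V) = {ε, ζ, η} ∉ τ ✗.
  V = {[δ=θ], [ε=ζ], [η]}: π^{-1}(V) = {δ, ε, ζ, η, θ} ∈ τ ✓.
Open sets in the quotient: τ_Q = {{}, {[δ=θ]}, {[ε=ζ]}, {[δ=θ], [ε=ζ]}, {[δ=θ], [η]}, {[δ=θ], [ε=ζ], [η]}} (6 elements).


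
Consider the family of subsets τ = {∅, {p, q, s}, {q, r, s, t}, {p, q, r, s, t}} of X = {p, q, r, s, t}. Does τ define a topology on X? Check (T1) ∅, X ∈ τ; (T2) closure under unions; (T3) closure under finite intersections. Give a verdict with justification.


τ is NOT a topology on X.

Axiom (T1): ∅ ∈ τ? Yes; X ∈ τ? Yes.
Axiom (T2/T3): check pairwise unions and intersections of members of τ.
Counterexample for (T3): {p, q, s} ∩ {q, r, s, t} = {q, s} ∉ τ. Therefore τ is NOT a topology.


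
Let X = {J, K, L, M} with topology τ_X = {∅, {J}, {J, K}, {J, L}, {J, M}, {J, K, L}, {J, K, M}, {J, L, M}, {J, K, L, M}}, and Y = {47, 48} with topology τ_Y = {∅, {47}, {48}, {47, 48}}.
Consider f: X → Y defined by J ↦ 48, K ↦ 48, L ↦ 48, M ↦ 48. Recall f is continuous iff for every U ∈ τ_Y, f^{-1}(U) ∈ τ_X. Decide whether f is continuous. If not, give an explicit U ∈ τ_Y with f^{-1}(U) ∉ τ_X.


f IS continuous.

Compute f^{-1}(U) for each U ∈ τ_Y:
  U = ∅: f^{-1}(U) = ∅ ∈ τ_X ✓.
  U = {47}: f^{-1}(U) = ∅ ∈ τ_X ✓.
  U = {48}: f^{-1}(U) = {J, K, L, M} ∈ τ_X ✓.
  U = {47, 48}: f^{-1}(U) = {J, K, L, M} ∈ τ_X ✓.
Every preimage lies in τ_X, so f IS continuous.


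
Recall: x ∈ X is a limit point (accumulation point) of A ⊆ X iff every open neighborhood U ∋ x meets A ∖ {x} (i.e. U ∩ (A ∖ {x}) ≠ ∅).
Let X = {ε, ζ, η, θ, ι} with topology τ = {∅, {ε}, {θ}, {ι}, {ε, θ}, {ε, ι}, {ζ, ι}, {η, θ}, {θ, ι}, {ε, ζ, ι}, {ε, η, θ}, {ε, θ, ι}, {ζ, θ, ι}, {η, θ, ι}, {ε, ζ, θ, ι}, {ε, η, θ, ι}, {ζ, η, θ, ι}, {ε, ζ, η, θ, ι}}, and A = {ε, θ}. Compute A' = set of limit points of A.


A' = {η}

For each x ∈ X, list the open sets U ∈ τ with x ∈ U, then check whether U ∩ (A ∖ {x}) ≠ ∅ for every such U.
  x = ε: open {ε} ∋ x has {ε} ∩ (A ∖ {ε}) = ∅, so x is NOT a limit point.
  x = ζ: open {ζ, ι} ∋ x has {ζ, ι} ∩ (A ∖ {ζ}) = ∅, so x is NOT a limit point.
  x = η: opens ∋ x are {η, θ}, {ε, η, θ}, {η, θ, ι}, {ε, η, θ, ι}, {ζ, η, θ, ι}, {ε, ζ, η, θ, ι}; each meets A ∖ {η}, so x IS a limit point.
  x = θ: open {θ} ∋ x has {θ} ∩ (A ∖ {θ}) = ∅, so x is NOT a limit point.
  x = ι: open {ι} ∋ x has {ι} ∩ (A ∖ {ι}) = ∅, so x is NOT a limit point.
Collecting: A' = {η}.


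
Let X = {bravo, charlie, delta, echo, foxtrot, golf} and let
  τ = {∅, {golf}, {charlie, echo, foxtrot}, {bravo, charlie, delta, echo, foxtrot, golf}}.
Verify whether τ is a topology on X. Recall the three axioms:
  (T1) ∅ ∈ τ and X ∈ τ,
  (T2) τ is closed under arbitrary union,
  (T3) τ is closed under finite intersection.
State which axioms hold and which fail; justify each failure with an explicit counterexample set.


τ is NOT a topology on X.

Axiom (T1): ∅ ∈ τ? Yes; X ∈ τ? Yes.
Axiom (T2/T3): check pairwise unions and intersections of members of τ.
Counterexample for (T2): {golf} ∪ {charlie, echo, foxtrot} = {charlie, echo, foxtrot, golf} ∉ τ. Therefore τ is NOT a topology.


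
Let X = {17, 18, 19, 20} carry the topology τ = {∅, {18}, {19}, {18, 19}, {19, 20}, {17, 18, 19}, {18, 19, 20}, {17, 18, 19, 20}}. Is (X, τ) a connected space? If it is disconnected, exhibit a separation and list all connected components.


(X, τ) is connected.

Find clopen sets (U ∈ τ with X ∖ U ∈ τ):
  U = ∅, X ∖ U = {17, 18, 19, 20} — both open, so U is clopen.
  U = {17, 18, 19, 20}, X ∖ U = ∅ — both open, so U is clopen.
Only trivial clopens (∅ and X) exist, so (X, τ) is connected.
Compute connected components by grouping points that agree on all clopens:
  component: {17, 18, 19, 20}


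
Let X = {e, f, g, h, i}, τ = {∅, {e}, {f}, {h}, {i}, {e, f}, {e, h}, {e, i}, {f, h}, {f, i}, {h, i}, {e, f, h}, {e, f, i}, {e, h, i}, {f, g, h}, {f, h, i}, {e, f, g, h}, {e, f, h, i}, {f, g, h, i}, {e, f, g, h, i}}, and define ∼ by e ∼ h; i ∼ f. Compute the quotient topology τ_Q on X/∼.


X/∼ = {[e=h], [f=i], [g]}; |τ_Q| = 5.

Equivalence classes: [e=h], [f=i], [g].
Quotient map π: X → X/∼ sends e ↦ [e=h], f ↦ [f=i], g ↦ [g], h ↦ [e=h], i ↦ [f=i].
For each subset V ⊆ X/∼, compute π^{-1}(V) ⊆ X and check whether π^{-1}(V) ∈ τ. V is open in τ_Q iff π^{-1}(V) ∈ τ.
  V = {}: π^{-1}(V) = ∅ ∈ τ ✓.
  V = {[e=h]}: π^{-1}(V) = {e, h} ∈ τ ✓.
  V = {[f=i]}: π^{-1}(V) = {f, i} ∈ τ ✓.
  V = {[e=h], [f=i]}: π^{-1}(V) = {e, f, h, i} ∈ τ ✓.
  V = {[g]}: π^{-1}(V) = {g} ∉ τ ✗.
  V = {[e=h], [g]}: π^{-1}(V) = {e, g, h} ∉ τ ✗.
  V = {[f=i], [g]}: π^{-1}(V) = {f, g, i} ∉ τ ✗.
  V = {[e=h], [f=i], [g]}: π^{-1}(V) = {e, f, g, h, i} ∈ τ ✓.
Open sets in the quotient: τ_Q = {{}, {[e=h]}, {[f=i]}, {[e=h], [f=i]}, {[e=h], [f=i], [g]}} (5 elements).


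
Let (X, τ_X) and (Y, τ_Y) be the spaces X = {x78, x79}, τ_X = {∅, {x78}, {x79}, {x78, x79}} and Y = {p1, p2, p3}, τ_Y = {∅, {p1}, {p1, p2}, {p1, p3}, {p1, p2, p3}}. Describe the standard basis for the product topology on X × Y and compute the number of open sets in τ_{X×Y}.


Basis B = {∅ × ∅, {x78} × {p1}, {x79} × {p1}, {x78} × {p1, p2}, {x78} × {p1, p3}, {x78, x79} × {p1}, {x79} × {p1, p2}, {x79} × {p1, p3}, {x78} × {p1, p2, p3}, {x79} × {p1, p2, p3}, {x78, x79} × {p1, p2}, {x78, x79} × {p1, p3}, {x78, x79} × {p1, p2, p3}}; |τ_{X×Y}| = 25.

Enumerate products U × V with U ∈ τ_X, V ∈ τ_Y (deduplicated):
  ∅ × ∅ = {} (∅)
  {x78} × {p1} = {(x78,p1)}
  {x79} × {p1} = {(x79,p1)}
  {x78} × {p1, p2} = {(x78,p1), (x78,p2)}
  {x78} × {p1, p3} = {(x78,p1), (x78,p3)}
  {x78, x79} × {p1} = {(x78,p1), (x79,p1)}
  {x79} × {p1, p2} = {(x79,p1), (x79,p2)}
  {x79} × {p1, p3} = {(x79,p1), (x79,p3)}
  {x78} × {p1, p2, p3} = {(x78,p1), (x78,p2), (x78,p3)}
  {x79} × {p1, p2, p3} = {(x79,p1), (x79,p2), (x79,p3)}
  {x78, x79} × {p1, p2} = {(x78,p1), (x78,p2), (x79,p1), (x79,p2)}
  {x78, x79} × {p1, p3} = {(x78,p1), (x78,p3), (x79,p1), (x79,p3)}
  {x78, x79} × {p1, p2, p3} = {(x78,p1), (x78,p2), (x78,p3), (x79,p1), (x79,p2), (x79,p3)}
These 13 distinct sets form the basis B.
Close under arbitrary unions to get τ_{X×Y}; counting gives |τ_{X×Y}| = 25.


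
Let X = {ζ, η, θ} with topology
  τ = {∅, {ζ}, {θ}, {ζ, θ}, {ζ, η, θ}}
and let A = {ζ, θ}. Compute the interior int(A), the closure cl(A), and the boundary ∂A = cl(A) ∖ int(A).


int(A) = {ζ, θ}, cl(A) = {ζ, η, θ}, ∂A = {η}.

Closed sets in (X, τ) are complements of opens:
  closed(X, τ) = {∅, {η}, {ζ, η}, {η, θ}, {ζ, η, θ}}.
int(A) = ⋃ {U ∈ τ : U ⊆ A}. Opens contained in A: ∅, {ζ}, {θ}, {ζ, θ}.
Taking the union of these: int(A) = {ζ, θ}.
cl(A) = ⋂ {C closed : A ⊆ C}. Closed sets containing A: {ζ, η, θ}.
Intersecting these: cl(A) = {ζ, η, θ}.
∂A = cl(A) ∖ int(A) = {ζ, η, θ} ∖ {ζ, θ} = {η}.


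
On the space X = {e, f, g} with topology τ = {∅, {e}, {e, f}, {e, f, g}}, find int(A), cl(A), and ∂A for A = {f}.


int(A) = ∅, cl(A) = {f, g}, ∂A = {f, g}.

Closed sets in (X, τ) are complements of opens:
  closed(X, τ) = {∅, {g}, {f, g}, {e, f, g}}.
int(A) = ⋃ {U ∈ τ : U ⊆ A}. Opens contained in A: ∅.
Taking the union of these: int(A) = ∅.
cl(A) = ⋂ {C closed : A ⊆ C}. Closed sets containing A: {f, g}, {e, f, g}.
Intersecting these: cl(A) = {f, g}.
∂A = cl(A) ∖ int(A) = {f, g} ∖ ∅ = {f, g}.


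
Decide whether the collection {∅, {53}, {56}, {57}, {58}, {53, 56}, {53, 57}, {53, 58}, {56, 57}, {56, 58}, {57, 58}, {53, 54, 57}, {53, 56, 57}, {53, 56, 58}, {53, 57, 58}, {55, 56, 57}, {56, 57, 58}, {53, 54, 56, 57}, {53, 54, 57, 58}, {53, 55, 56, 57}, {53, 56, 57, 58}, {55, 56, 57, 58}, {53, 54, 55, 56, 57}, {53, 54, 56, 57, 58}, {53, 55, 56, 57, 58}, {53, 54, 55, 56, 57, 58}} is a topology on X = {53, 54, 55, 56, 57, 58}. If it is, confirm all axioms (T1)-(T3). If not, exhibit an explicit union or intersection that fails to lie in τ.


τ IS a topology on X.

Axiom (T1): ∅ ∈ τ? Yes; X ∈ τ? Yes.
Axiom (T2/T3): check pairwise unions and intersections of members of τ.
All pairwise intersections and unions checked — each lies in τ. Therefore τ satisfies (T1), (T2), (T3): it IS a topology on X.


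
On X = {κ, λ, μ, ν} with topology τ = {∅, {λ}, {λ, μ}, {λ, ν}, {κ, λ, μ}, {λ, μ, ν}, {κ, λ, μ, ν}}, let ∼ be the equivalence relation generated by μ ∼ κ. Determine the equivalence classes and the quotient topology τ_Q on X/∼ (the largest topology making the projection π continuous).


X/∼ = {[κ=μ], [λ], [ν]}; |τ_Q| = 5.

Equivalence classes: [κ=μ], [λ], [ν].
Quotient map π: X → X/∼ sends κ ↦ [κ=μ], λ ↦ [λ], μ ↦ [κ=μ], ν ↦ [ν].
For each subset V ⊆ X/∼, compute π^{-1}(V) ⊆ X and check whether π^{-1}(V) ∈ τ. V is open in τ_Q iff π^{-1}(V) ∈ τ.
  V = {}: π^{-1}(V) = ∅ ∈ τ ✓.
  V = {[κ=μ]}: π^{-1}(V) = {κ, μ} ∉ τ ✗.
  V = {[λ]}: π^{-1}(V) = {λ} ∈ τ ✓.
  V = {[κ=μ], [λ]}: π^{-1}(V) = {κ, λ, μ} ∈ τ ✓.
  V = {[ν]}: π^{-1}(V) = {ν} ∉ τ ✗.
  V = {[κ=μ], [ν]}: π^{-1}(V) = {κ, μ, ν} ∉ τ ✗.
  V = {[λ], [ν]}: π^{-1}(V) = {λ, ν} ∈ τ ✓.
  V = {[κ=μ], [λ], [ν]}: π^{-1}(V) = {κ, λ, μ, ν} ∈ τ ✓.
Open sets in the quotient: τ_Q = {{}, {[λ]}, {[κ=μ], [λ]}, {[λ], [ν]}, {[κ=μ], [λ], [ν]}} (5 elements).


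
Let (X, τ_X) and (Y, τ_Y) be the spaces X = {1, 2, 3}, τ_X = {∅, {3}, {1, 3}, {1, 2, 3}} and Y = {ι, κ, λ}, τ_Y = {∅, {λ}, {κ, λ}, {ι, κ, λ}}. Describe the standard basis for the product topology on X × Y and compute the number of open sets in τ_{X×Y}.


Basis B = {∅ × ∅, {3} × {λ}, {1, 3} × {λ}, {3} × {κ, λ}, {1, 2, 3} × {λ}, {3} × {ι, κ, λ}, {1, 3} × {κ, λ}, {1, 3} × {ι, κ, λ}, {1, 2, 3} × {κ, λ}, {1, 2, 3} × {ι, κ, λ}}; |τ_{X×Y}| = 20.

Enumerate products U × V with U ∈ τ_X, V ∈ τ_Y (deduplicated):
  ∅ × ∅ = {} (∅)
  {3} × {λ} = {(3,λ)}
  {1, 3} × {λ} = {(1,λ), (3,λ)}
  {3} × {κ, λ} = {(3,κ), (3,λ)}
  {1, 2, 3} × {λ} = {(1,λ), (2,λ), (3,λ)}
  {3} × {ι, κ, λ} = {(3,ι), (3,κ), (3,λ)}
  {1, 3} × {κ, λ} = {(1,κ), (1,λ), (3,κ), (3,λ)}
  {1, 3} × {ι, κ, λ} = {(1,ι), (1,κ), (1,λ), (3,ι), (3,κ), (3,λ)}
  {1, 2, 3} × {κ, λ} = {(1,κ), (1,λ), (2,κ), (2,λ), (3,κ), (3,λ)}
  {1, 2, 3} × {ι, κ, λ} = {(1,ι), (1,κ), (1,λ), (2,ι), (2,κ), (2,λ), (3,ι), (3,κ), (3,λ)}
These 10 distinct sets form the basis B.
Close under arbitrary unions to get τ_{X×Y}; counting gives |τ_{X×Y}| = 20.


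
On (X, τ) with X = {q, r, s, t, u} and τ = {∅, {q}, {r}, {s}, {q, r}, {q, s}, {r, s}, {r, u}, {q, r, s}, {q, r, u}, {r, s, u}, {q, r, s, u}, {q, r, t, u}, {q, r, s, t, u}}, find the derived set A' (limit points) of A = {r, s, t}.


A' = {t, u}

For each x ∈ X, list the open sets U ∈ τ with x ∈ U, then check whether U ∩ (A ∖ {x}) ≠ ∅ for every such U.
  x = q: open {q} ∋ x has {q} ∩ (A ∖ {q}) = ∅, so x is NOT a limit point.
  x = r: open {r} ∋ x has {r} ∩ (A ∖ {r}) = ∅, so x is NOT a limit point.
  x = s: open {s} ∋ x has {s} ∩ (A ∖ {s}) = ∅, so x is NOT a limit point.
  x = t: opens ∋ x are {q, r, t, u}, {q, r, s, t, u}; each meets A ∖ {t}, so x IS a limit point.
  x = u: opens ∋ x are {r, u}, {q, r, u}, {r, s, u}, {q, r, s, u}, {q, r, t, u}, {q, r, s, t, u}; each meets A ∖ {u}, so x IS a limit point.
Collecting: A' = {t, u}.


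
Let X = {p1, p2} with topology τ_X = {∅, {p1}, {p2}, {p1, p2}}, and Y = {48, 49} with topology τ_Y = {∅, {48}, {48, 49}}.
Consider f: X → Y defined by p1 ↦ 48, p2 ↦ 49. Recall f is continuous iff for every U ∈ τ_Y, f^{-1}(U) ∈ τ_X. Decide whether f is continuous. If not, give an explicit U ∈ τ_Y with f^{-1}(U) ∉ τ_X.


f IS continuous.

Compute f^{-1}(U) for each U ∈ τ_Y:
  U = ∅: f^{-1}(U) = ∅ ∈ τ_X ✓.
  U = {48}: f^{-1}(U) = {p1} ∈ τ_X ✓.
  U = {48, 49}: f^{-1}(U) = {p1, p2} ∈ τ_X ✓.
Every preimage lies in τ_X, so f IS continuous.


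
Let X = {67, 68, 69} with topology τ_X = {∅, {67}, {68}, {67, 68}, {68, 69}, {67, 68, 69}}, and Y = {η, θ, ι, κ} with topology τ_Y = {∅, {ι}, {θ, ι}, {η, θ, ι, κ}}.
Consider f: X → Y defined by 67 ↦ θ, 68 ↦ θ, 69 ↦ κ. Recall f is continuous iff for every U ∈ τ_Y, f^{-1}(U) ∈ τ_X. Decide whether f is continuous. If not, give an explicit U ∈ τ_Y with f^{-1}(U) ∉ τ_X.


f IS continuous.

Compute f^{-1}(U) for each U ∈ τ_Y:
  U = ∅: f^{-1}(U) = ∅ ∈ τ_X ✓.
  U = {ι}: f^{-1}(U) = ∅ ∈ τ_X ✓.
  U = {θ, ι}: f^{-1}(U) = {67, 68} ∈ τ_X ✓.
  U = {η, θ, ι, κ}: f^{-1}(U) = {67, 68, 69} ∈ τ_X ✓.
Every preimage lies in τ_X, so f IS continuous.


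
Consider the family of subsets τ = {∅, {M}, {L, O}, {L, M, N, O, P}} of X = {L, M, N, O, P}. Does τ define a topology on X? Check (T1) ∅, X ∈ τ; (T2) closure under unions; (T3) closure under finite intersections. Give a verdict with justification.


τ is NOT a topology on X.

Axiom (T1): ∅ ∈ τ? Yes; X ∈ τ? Yes.
Axiom (T2/T3): check pairwise unions and intersections of members of τ.
Counterexample for (T2): {M} ∪ {L, O} = {L, M, O} ∉ τ. Therefore τ is NOT a topology.


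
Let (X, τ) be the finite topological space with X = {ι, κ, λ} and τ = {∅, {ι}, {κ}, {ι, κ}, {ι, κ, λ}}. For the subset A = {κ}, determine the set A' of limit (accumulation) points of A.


A' = {λ}

For each x ∈ X, list the open sets U ∈ τ with x ∈ U, then check whether U ∩ (A ∖ {x}) ≠ ∅ for every such U.
  x = ι: open {ι} ∋ x has {ι} ∩ (A ∖ {ι}) = ∅, so x is NOT a limit point.
  x = κ: open {κ} ∋ x has {κ} ∩ (A ∖ {κ}) = ∅, so x is NOT a limit point.
  x = λ: opens ∋ x are {ι, κ, λ}; each meets A ∖ {λ}, so x IS a limit point.
Collecting: A' = {λ}.


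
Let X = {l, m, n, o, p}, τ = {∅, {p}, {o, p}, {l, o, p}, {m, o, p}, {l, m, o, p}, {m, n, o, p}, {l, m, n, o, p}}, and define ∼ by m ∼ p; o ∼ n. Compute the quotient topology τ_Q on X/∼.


X/∼ = {[l], [m=p], [n=o]}; |τ_Q| = 3.

Equivalence classes: [l], [m=p], [n=o].
Quotient map π: X → X/∼ sends l ↦ [l], m ↦ [m=p], n ↦ [n=o], o ↦ [n=o], p ↦ [m=p].
For each subset V ⊆ X/∼, compute π^{-1}(V) ⊆ X and check whether π^{-1}(V) ∈ τ. V is open in τ_Q iff π^{-1}(V) ∈ τ.
  V = {}: π^{-1}(V) = ∅ ∈ τ ✓.
  V = {[l]}: π^{-1}(V) = {l} ∉ τ ✗.
  V = {[m=p]}: π^{-1}(V) = {m, p} ∉ τ ✗.
  V = {[l], [m=p]}: π^{-1}(V) = {l, m, p} ∉ τ ✗.
  V = {[n=o]}: π^{-1}(V) = {n, o} ∉ τ ✗.
  V = {[l], [n=o]}: π^{-1}(V) = {l, n, o} ∉ τ ✗.
  V = {[m=p], [n=o]}: π^{-1}(V) = {m, n, o, p} ∈ τ ✓.
  V = {[l], [m=p], [n=o]}: π^{-1}(V) = {l, m, n, o, p} ∈ τ ✓.
Open sets in the quotient: τ_Q = {{}, {[m=p], [n=o]}, {[l], [m=p], [n=o]}} (3 elements).


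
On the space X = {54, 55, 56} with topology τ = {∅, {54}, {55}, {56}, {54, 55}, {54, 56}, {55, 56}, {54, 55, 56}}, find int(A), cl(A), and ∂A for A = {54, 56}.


int(A) = {54, 56}, cl(A) = {54, 56}, ∂A = ∅.

Closed sets in (X, τ) are complements of opens:
  closed(X, τ) = {∅, {54}, {55}, {56}, {54, 55}, {54, 56}, {55, 56}, {54, 55, 56}}.
int(A) = ⋃ {U ∈ τ : U ⊆ A}. Opens contained in A: ∅, {54}, {56}, {54, 56}.
Taking the union of these: int(A) = {54, 56}.
cl(A) = ⋂ {C closed : A ⊆ C}. Closed sets containing A: {54, 56}, {54, 55, 56}.
Intersecting these: cl(A) = {54, 56}.
∂A = cl(A) ∖ int(A) = {54, 56} ∖ {54, 56} = ∅.


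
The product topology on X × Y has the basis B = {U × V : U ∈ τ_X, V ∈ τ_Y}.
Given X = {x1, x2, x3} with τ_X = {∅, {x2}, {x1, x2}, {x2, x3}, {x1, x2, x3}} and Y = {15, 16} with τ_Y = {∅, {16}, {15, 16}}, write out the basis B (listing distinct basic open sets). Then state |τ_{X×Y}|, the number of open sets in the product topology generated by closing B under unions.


Basis B = {∅ × ∅, {x2} × {16}, {x1, x2} × {16}, {x2} × {15, 16}, {x2, x3} × {16}, {x1, x2, x3} × {16}, {x1, x2} × {15, 16}, {x2, x3} × {15, 16}, {x1, x2, x3} × {15, 16}}; |τ_{X×Y}| = 14.

Enumerate products U × V with U ∈ τ_X, V ∈ τ_Y (deduplicated):
  ∅ × ∅ = {} (∅)
  {x2} × {16} = {(x2,16)}
  {x1, x2} × {16} = {(x1,16), (x2,16)}
  {x2} × {15, 16} = {(x2,15), (x2,16)}
  {x2, x3} × {16} = {(x2,16), (x3,16)}
  {x1, x2, x3} × {16} = {(x1,16), (x2,16), (x3,16)}
  {x1, x2} × {15, 16} = {(x1,15), (x1,16), (x2,15), (x2,16)}
  {x2, x3} × {15, 16} = {(x2,15), (x2,16), (x3,15), (x3,16)}
  {x1, x2, x3} × {15, 16} = {(x1,15), (x1,16), (x2,15), (x2,16), (x3,15), (x3,16)}
These 9 distinct sets form the basis B.
Close under arbitrary unions to get τ_{X×Y}; counting gives |τ_{X×Y}| = 14.


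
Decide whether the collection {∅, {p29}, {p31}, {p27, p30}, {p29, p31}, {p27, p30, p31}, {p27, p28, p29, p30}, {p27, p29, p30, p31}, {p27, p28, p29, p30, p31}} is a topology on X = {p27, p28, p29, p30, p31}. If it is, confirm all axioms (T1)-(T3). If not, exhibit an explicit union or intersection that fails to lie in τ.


τ is NOT a topology on X.

Axiom (T1): ∅ ∈ τ? Yes; X ∈ τ? Yes.
Axiom (T2/T3): check pairwise unions and intersections of members of τ.
Counterexample for (T2): {p29} ∪ {p27, p30} = {p27, p29, p30} ∉ τ. Therefore τ is NOT a topology.


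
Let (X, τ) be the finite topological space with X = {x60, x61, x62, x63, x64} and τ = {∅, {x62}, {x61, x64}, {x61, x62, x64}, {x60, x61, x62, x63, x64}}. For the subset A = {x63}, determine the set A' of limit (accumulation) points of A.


A' = {x60}

For each x ∈ X, list the open sets U ∈ τ with x ∈ U, then check whether U ∩ (A ∖ {x}) ≠ ∅ for every such U.
  x = x60: opens ∋ x are {x60, x61, x62, x63, x64}; each meets A ∖ {x60}, so x IS a limit point.
  x = x61: open {x61, x64} ∋ x has {x61, x64} ∩ (A ∖ {x61}) = ∅, so x is NOT a limit point.
  x = x62: open {x62} ∋ x has {x62} ∩ (A ∖ {x62}) = ∅, so x is NOT a limit point.
  x = x63: open {x60, x61, x62, x63, x64} ∋ x has {x60, x61, x62, x63, x64} ∩ (A ∖ {x63}) = ∅, so x is NOT a limit point.
  x = x64: open {x61, x64} ∋ x has {x61, x64} ∩ (A ∖ {x64}) = ∅, so x is NOT a limit point.
Collecting: A' = {x60}.


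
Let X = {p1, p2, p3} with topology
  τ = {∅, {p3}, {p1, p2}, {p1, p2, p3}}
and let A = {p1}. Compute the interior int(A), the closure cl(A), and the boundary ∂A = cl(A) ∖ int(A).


int(A) = ∅, cl(A) = {p1, p2}, ∂A = {p1, p2}.

Closed sets in (X, τ) are complements of opens:
  closed(X, τ) = {∅, {p3}, {p1, p2}, {p1, p2, p3}}.
int(A) = ⋃ {U ∈ τ : U ⊆ A}. Opens contained in A: ∅.
Taking the union of these: int(A) = ∅.
cl(A) = ⋂ {C closed : A ⊆ C}. Closed sets containing A: {p1, p2}, {p1, p2, p3}.
Intersecting these: cl(A) = {p1, p2}.
∂A = cl(A) ∖ int(A) = {p1, p2} ∖ ∅ = {p1, p2}.


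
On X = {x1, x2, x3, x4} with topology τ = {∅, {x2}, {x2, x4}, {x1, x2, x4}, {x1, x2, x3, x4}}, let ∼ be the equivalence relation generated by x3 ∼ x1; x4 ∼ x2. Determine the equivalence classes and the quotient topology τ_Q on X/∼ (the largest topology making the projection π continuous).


X/∼ = {[x1=x3], [x2=x4]}; |τ_Q| = 3.

Equivalence classes: [x1=x3], [x2=x4].
Quotient map π: X → X/∼ sends x1 ↦ [x1=x3], x2 ↦ [x2=x4], x3 ↦ [x1=x3], x4 ↦ [x2=x4].
For each subset V ⊆ X/∼, compute π^{-1}(V) ⊆ X and check whether π^{-1}(V) ∈ τ. V is open in τ_Q iff π^{-1}(V) ∈ τ.
  V = {}: π^{-1}(V) = ∅ ∈ τ ✓.
  V = {[x1=x3]}: π^{-1}(V) = {x1, x3} ∉ τ ✗.
  V = {[x2=x4]}: π^{-1}(V) = {x2, x4} ∈ τ ✓.
  V = {[x1=x3], [x2=x4]}: π^{-1}(V) = {x1, x2, x3, x4} ∈ τ ✓.
Open sets in the quotient: τ_Q = {{}, {[x2=x4]}, {[x1=x3], [x2=x4]}} (3 elements).


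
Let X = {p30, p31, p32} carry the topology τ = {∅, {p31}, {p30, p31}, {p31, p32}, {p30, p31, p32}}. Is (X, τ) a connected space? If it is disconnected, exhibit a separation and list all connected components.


(X, τ) is connected.

Find clopen sets (U ∈ τ with X ∖ U ∈ τ):
  U = ∅, X ∖ U = {p30, p31, p32} — both open, so U is clopen.
  U = {p30, p31, p32}, X ∖ U = ∅ — both open, so U is clopen.
Only trivial clopens (∅ and X) exist, so (X, τ) is connected.
Compute connected components by grouping points that agree on all clopens:
  component: {p30, p31, p32}


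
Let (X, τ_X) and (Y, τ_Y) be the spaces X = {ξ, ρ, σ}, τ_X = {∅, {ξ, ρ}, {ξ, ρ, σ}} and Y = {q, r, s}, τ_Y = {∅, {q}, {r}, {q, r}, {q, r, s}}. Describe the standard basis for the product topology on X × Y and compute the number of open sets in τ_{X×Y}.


Basis B = {∅ × ∅, {ξ, ρ} × {q}, {ξ, ρ} × {r}, {ξ, ρ, σ} × {q}, {ξ, ρ, σ} × {r}, {ξ, ρ} × {q, r}, {ξ, ρ} × {q, r, s}, {ξ, ρ, σ} × {q, r}, {ξ, ρ, σ} × {q, r, s}}; |τ_{X×Y}| = 14.

Enumerate products U × V with U ∈ τ_X, V ∈ τ_Y (deduplicated):
  ∅ × ∅ = {} (∅)
  {ξ, ρ} × {q} = {(ξ,q), (ρ,q)}
  {ξ, ρ} × {r} = {(ξ,r), (ρ,r)}
  {ξ, ρ, σ} × {q} = {(ξ,q), (ρ,q), (σ,q)}
  {ξ, ρ, σ} × {r} = {(ξ,r), (ρ,r), (σ,r)}
  {ξ, ρ} × {q, r} = {(ξ,q), (ξ,r), (ρ,q), (ρ,r)}
  {ξ, ρ} × {q, r, s} = {(ξ,q), (ξ,r), (ξ,s), (ρ,q), (ρ,r), (ρ,s)}
  {ξ, ρ, σ} × {q, r} = {(ξ,q), (ξ,r), (ρ,q), (ρ,r), (σ,q), (σ,r)}
  {ξ, ρ, σ} × {q, r, s} = {(ξ,q), (ξ,r), (ξ,s), (ρ,q), (ρ,r), (ρ,s), (σ,q), (σ,r), (σ,s)}
These 9 distinct sets form the basis B.
Close under arbitrary unions to get τ_{X×Y}; counting gives |τ_{X×Y}| = 14.


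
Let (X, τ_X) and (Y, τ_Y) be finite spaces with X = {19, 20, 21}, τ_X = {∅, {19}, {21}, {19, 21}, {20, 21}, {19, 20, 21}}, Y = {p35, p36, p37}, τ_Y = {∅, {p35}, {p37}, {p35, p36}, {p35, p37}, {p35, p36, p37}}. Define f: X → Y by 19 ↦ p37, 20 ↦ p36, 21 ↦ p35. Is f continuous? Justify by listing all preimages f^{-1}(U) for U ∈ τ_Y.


f IS continuous.

Compute f^{-1}(U) for each U ∈ τ_Y:
  U = ∅: f^{-1}(U) = ∅ ∈ τ_X ✓.
  U = {p35}: f^{-1}(U) = {21} ∈ τ_X ✓.
  U = {p37}: f^{-1}(U) = {19} ∈ τ_X ✓.
  U = {p35, p36}: f^{-1}(U) = {20, 21} ∈ τ_X ✓.
  U = {p35, p37}: f^{-1}(U) = {19, 21} ∈ τ_X ✓.
  U = {p35, p36, p37}: f^{-1}(U) = {19, 20, 21} ∈ τ_X ✓.
Every preimage lies in τ_X, so f IS continuous.


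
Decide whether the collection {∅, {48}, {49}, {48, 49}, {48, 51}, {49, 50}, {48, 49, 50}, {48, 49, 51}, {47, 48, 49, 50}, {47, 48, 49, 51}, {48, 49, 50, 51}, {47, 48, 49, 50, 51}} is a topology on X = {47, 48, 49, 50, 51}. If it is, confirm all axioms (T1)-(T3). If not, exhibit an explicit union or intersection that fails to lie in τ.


τ is NOT a topology on X.

Axiom (T1): ∅ ∈ τ? Yes; X ∈ τ? Yes.
Axiom (T2/T3): check pairwise unions and intersections of members of τ.
Counterexample for (T3): {47, 48, 49, 50} ∩ {47, 48, 49, 51} = {47, 48, 49} ∉ τ. Therefore τ is NOT a topology.


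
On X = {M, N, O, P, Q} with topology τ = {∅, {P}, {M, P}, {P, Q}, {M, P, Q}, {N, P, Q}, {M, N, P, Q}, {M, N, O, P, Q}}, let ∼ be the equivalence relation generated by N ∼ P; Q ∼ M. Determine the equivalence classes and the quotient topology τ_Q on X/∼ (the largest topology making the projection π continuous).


X/∼ = {[M=Q], [N=P], [O]}; |τ_Q| = 3.

Equivalence classes: [M=Q], [N=P], [O].
Quotient map π: X → X/∼ sends M ↦ [M=Q], N ↦ [N=P], O ↦ [O], P ↦ [N=P], Q ↦ [M=Q].
For each subset V ⊆ X/∼, compute π^{-1}(V) ⊆ X and check whether π^{-1}(V) ∈ τ. V is open in τ_Q iff π^{-1}(V) ∈ τ.
  V = {}: π^{-1}(V) = ∅ ∈ τ ✓.
  V = {[M=Q]}: π^{-1}(V) = {M, Q} ∉ τ ✗.
  V = {[N=P]}: π^{-1}(V) = {N, P} ∉ τ ✗.
  V = {[M=Q], [N=P]}: π^{-1}(V) = {M, N, P, Q} ∈ τ ✓.
  V = {[O]}: π^{-1}(V) = {O} ∉ τ ✗.
  V = {[M=Q], [O]}: π^{-1}(V) = {M, O, Q} ∉ τ ✗.
  V = {[N=P], [O]}: π^{-1}(V) = {N, O, P} ∉ τ ✗.
  V = {[M=Q], [N=P], [O]}: π^{-1}(V) = {M, N, O, P, Q} ∈ τ ✓.
Open sets in the quotient: τ_Q = {{}, {[M=Q], [N=P]}, {[M=Q], [N=P], [O]}} (3 elements).


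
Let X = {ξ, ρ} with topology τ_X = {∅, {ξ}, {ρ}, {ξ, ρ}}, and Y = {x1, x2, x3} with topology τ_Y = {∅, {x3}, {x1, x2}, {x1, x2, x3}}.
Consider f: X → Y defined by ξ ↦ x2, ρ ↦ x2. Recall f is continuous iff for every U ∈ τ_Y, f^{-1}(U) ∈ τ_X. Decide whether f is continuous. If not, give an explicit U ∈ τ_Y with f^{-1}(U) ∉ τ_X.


f IS continuous.

Compute f^{-1}(U) for each U ∈ τ_Y:
  U = ∅: f^{-1}(U) = ∅ ∈ τ_X ✓.
  U = {x3}: f^{-1}(U) = ∅ ∈ τ_X ✓.
  U = {x1, x2}: f^{-1}(U) = {ξ, ρ} ∈ τ_X ✓.
  U = {x1, x2, x3}: f^{-1}(U) = {ξ, ρ} ∈ τ_X ✓.
Every preimage lies in τ_X, so f IS continuous.


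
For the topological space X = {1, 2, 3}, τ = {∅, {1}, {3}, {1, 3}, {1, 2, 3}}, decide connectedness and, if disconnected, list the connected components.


(X, τ) is connected.

Find clopen sets (U ∈ τ with X ∖ U ∈ τ):
  U = ∅, X ∖ U = {1, 2, 3} — both open, so U is clopen.
  U = {1, 2, 3}, X ∖ U = ∅ — both open, so U is clopen.
Only trivial clopens (∅ and X) exist, so (X, τ) is connected.
Compute connected components by grouping points that agree on all clopens:
  component: {1, 2, 3}


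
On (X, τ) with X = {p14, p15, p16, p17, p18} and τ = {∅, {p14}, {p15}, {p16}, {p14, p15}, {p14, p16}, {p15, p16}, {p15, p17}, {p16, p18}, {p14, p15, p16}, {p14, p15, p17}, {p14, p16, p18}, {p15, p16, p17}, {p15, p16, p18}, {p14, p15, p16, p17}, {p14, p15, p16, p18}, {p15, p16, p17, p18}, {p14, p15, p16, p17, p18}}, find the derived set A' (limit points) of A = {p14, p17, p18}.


A' = ∅

For each x ∈ X, list the open sets U ∈ τ with x ∈ U, then check whether U ∩ (A ∖ {x}) ≠ ∅ for every such U.
  x = p14: open {p14} ∋ x has {p14} ∩ (A ∖ {p14}) = ∅, so x is NOT a limit point.
  x = p15: open {p15} ∋ x has {p15} ∩ (A ∖ {p15}) = ∅, so x is NOT a limit point.
  x = p16: open {p16} ∋ x has {p16} ∩ (A ∖ {p16}) = ∅, so x is NOT a limit point.
  x = p17: open {p15, p17} ∋ x has {p15, p17} ∩ (A ∖ {p17}) = ∅, so x is NOT a limit point.
  x = p18: open {p16, p18} ∋ x has {p16, p18} ∩ (A ∖ {p18}) = ∅, so x is NOT a limit point.
Collecting: A' = ∅.


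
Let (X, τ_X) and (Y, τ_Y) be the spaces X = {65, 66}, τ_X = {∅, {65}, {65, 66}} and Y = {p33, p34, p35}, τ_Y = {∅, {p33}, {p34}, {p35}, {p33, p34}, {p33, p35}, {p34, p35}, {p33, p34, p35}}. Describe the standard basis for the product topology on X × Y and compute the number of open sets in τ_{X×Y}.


Basis B = {∅ × ∅, {65} × {p33}, {65} × {p34}, {65} × {p35}, {65} × {p33, p34}, {65} × {p33, p35}, {65, 66} × {p33}, {65} × {p34, p35}, {65, 66} × {p34}, {65, 66} × {p35}, {65} × {p33, p34, p35}, {65, 66} × {p33, p34}, {65, 66} × {p33, p35}, {65, 66} × {p34, p35}, {65, 66} × {p33, p34, p35}}; |τ_{X×Y}| = 27.

Enumerate products U × V with U ∈ τ_X, V ∈ τ_Y (deduplicated):
  ∅ × ∅ = {} (∅)
  {65} × {p33} = {(65,p33)}
  {65} × {p34} = {(65,p34)}
  {65} × {p35} = {(65,p35)}
  {65} × {p33, p34} = {(65,p33), (65,p34)}
  {65} × {p33, p35} = {(65,p33), (65,p35)}
  {65, 66} × {p33} = {(65,p33), (66,p33)}
  {65} × {p34, p35} = {(65,p34), (65,p35)}
  {65, 66} × {p34} = {(65,p34), (66,p34)}
  {65, 66} × {p35} = {(65,p35), (66,p35)}
  {65} × {p33, p34, p35} = {(65,p33), (65,p34), (65,p35)}
  {65, 66} × {p33, p34} = {(65,p33), (65,p34), (66,p33), (66,p34)}
  {65, 66} × {p33, p35} = {(65,p33), (65,p35), (66,p33), (66,p35)}
  {65, 66} × {p34, p35} = {(65,p34), (65,p35), (66,p34), (66,p35)}
  {65, 66} × {p33, p34, p35} = {(65,p33), (65,p34), (65,p35), (66,p33), (66,p34), (66,p35)}
These 15 distinct sets form the basis B.
Close under arbitrary unions to get τ_{X×Y}; counting gives |τ_{X×Y}| = 27.


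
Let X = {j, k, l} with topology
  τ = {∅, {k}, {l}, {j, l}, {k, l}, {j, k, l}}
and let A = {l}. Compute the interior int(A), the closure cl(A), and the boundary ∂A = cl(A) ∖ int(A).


int(A) = {l}, cl(A) = {j, l}, ∂A = {j}.

Closed sets in (X, τ) are complements of opens:
  closed(X, τ) = {∅, {j}, {k}, {j, k}, {j, l}, {j, k, l}}.
int(A) = ⋃ {U ∈ τ : U ⊆ A}. Opens contained in A: ∅, {l}.
Taking the union of these: int(A) = {l}.
cl(A) = ⋂ {C closed : A ⊆ C}. Closed sets containing A: {j, l}, {j, k, l}.
Intersecting these: cl(A) = {j, l}.
∂A = cl(A) ∖ int(A) = {j, l} ∖ {l} = {j}.


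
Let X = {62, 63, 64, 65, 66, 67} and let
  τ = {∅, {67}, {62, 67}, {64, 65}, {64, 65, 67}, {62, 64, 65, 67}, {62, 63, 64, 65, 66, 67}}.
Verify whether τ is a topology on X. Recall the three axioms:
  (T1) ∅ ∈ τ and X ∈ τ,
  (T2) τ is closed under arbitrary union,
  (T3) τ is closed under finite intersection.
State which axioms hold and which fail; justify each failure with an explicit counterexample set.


τ IS a topology on X.

Axiom (T1): ∅ ∈ τ? Yes; X ∈ τ? Yes.
Axiom (T2/T3): check pairwise unions and intersections of members of τ.
All pairwise intersections and unions checked — each lies in τ. Therefore τ satisfies (T1), (T2), (T3): it IS a topology on X.


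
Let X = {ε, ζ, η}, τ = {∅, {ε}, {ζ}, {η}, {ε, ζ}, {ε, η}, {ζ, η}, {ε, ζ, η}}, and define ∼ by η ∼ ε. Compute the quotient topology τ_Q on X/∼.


X/∼ = {[ε=η], [ζ]}; |τ_Q| = 4.

Equivalence classes: [ε=η], [ζ].
Quotient map π: X → X/∼ sends ε ↦ [ε=η], ζ ↦ [ζ], η ↦ [ε=η].
For each subset V ⊆ X/∼, compute π^{-1}(V) ⊆ X and check whether π^{-1}(V) ∈ τ. V is open in τ_Q iff π^{-1}(V) ∈ τ.
  V = {}: π^{-1}(V) = ∅ ∈ τ ✓.
  V = {[ε=η]}: π^{-1}(V) = {ε, η} ∈ τ ✓.
  V = {[ζ]}: π^{-1}(V) = {ζ} ∈ τ ✓.
  V = {[ε=η], [ζ]}: π^{-1}(V) = {ε, ζ, η} ∈ τ ✓.
Open sets in the quotient: τ_Q = {{}, {[ε=η]}, {[ζ]}, {[ε=η], [ζ]}} (4 elements).
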